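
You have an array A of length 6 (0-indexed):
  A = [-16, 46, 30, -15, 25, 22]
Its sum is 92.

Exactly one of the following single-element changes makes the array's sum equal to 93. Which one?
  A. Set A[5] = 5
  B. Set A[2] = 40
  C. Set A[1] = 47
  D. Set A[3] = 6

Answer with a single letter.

Answer: C

Derivation:
Option A: A[5] 22->5, delta=-17, new_sum=92+(-17)=75
Option B: A[2] 30->40, delta=10, new_sum=92+(10)=102
Option C: A[1] 46->47, delta=1, new_sum=92+(1)=93 <-- matches target
Option D: A[3] -15->6, delta=21, new_sum=92+(21)=113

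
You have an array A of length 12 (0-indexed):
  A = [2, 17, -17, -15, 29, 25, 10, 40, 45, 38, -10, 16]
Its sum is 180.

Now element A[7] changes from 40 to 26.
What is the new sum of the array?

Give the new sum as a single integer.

Answer: 166

Derivation:
Old value at index 7: 40
New value at index 7: 26
Delta = 26 - 40 = -14
New sum = old_sum + delta = 180 + (-14) = 166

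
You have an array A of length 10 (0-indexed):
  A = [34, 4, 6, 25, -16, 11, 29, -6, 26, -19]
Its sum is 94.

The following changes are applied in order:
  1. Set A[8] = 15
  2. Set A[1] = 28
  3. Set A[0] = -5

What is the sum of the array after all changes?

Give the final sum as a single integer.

Answer: 68

Derivation:
Initial sum: 94
Change 1: A[8] 26 -> 15, delta = -11, sum = 83
Change 2: A[1] 4 -> 28, delta = 24, sum = 107
Change 3: A[0] 34 -> -5, delta = -39, sum = 68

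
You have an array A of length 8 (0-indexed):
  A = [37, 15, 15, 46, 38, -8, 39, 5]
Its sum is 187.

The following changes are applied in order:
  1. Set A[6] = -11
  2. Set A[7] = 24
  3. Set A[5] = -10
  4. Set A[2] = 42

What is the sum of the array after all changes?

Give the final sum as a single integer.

Answer: 181

Derivation:
Initial sum: 187
Change 1: A[6] 39 -> -11, delta = -50, sum = 137
Change 2: A[7] 5 -> 24, delta = 19, sum = 156
Change 3: A[5] -8 -> -10, delta = -2, sum = 154
Change 4: A[2] 15 -> 42, delta = 27, sum = 181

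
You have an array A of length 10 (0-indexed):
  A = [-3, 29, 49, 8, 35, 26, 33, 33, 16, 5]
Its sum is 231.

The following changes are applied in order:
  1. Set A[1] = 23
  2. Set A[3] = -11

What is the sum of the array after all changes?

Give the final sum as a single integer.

Answer: 206

Derivation:
Initial sum: 231
Change 1: A[1] 29 -> 23, delta = -6, sum = 225
Change 2: A[3] 8 -> -11, delta = -19, sum = 206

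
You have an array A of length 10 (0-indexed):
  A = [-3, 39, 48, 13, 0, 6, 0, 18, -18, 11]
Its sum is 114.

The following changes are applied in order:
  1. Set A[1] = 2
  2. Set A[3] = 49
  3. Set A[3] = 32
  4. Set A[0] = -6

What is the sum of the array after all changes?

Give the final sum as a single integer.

Initial sum: 114
Change 1: A[1] 39 -> 2, delta = -37, sum = 77
Change 2: A[3] 13 -> 49, delta = 36, sum = 113
Change 3: A[3] 49 -> 32, delta = -17, sum = 96
Change 4: A[0] -3 -> -6, delta = -3, sum = 93

Answer: 93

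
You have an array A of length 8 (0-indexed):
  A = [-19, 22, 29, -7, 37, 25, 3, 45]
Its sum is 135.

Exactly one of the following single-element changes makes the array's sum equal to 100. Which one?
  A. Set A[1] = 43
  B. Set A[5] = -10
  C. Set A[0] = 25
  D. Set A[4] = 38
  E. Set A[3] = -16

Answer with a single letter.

Answer: B

Derivation:
Option A: A[1] 22->43, delta=21, new_sum=135+(21)=156
Option B: A[5] 25->-10, delta=-35, new_sum=135+(-35)=100 <-- matches target
Option C: A[0] -19->25, delta=44, new_sum=135+(44)=179
Option D: A[4] 37->38, delta=1, new_sum=135+(1)=136
Option E: A[3] -7->-16, delta=-9, new_sum=135+(-9)=126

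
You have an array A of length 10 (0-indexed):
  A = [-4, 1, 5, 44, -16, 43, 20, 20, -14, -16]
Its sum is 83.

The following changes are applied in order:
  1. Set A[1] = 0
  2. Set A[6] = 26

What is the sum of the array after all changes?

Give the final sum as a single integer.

Initial sum: 83
Change 1: A[1] 1 -> 0, delta = -1, sum = 82
Change 2: A[6] 20 -> 26, delta = 6, sum = 88

Answer: 88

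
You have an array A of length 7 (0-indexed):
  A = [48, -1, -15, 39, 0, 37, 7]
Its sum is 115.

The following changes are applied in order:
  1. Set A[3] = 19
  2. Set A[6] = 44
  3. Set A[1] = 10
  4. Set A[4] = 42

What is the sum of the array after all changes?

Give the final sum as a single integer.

Answer: 185

Derivation:
Initial sum: 115
Change 1: A[3] 39 -> 19, delta = -20, sum = 95
Change 2: A[6] 7 -> 44, delta = 37, sum = 132
Change 3: A[1] -1 -> 10, delta = 11, sum = 143
Change 4: A[4] 0 -> 42, delta = 42, sum = 185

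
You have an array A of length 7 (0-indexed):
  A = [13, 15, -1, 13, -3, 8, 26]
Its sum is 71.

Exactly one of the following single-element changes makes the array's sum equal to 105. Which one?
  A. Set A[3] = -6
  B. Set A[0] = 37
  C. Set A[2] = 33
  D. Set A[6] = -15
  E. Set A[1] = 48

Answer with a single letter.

Option A: A[3] 13->-6, delta=-19, new_sum=71+(-19)=52
Option B: A[0] 13->37, delta=24, new_sum=71+(24)=95
Option C: A[2] -1->33, delta=34, new_sum=71+(34)=105 <-- matches target
Option D: A[6] 26->-15, delta=-41, new_sum=71+(-41)=30
Option E: A[1] 15->48, delta=33, new_sum=71+(33)=104

Answer: C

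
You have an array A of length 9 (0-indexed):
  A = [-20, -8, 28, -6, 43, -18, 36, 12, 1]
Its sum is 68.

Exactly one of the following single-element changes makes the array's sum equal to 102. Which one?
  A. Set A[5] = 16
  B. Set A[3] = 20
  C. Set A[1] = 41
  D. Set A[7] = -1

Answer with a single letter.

Answer: A

Derivation:
Option A: A[5] -18->16, delta=34, new_sum=68+(34)=102 <-- matches target
Option B: A[3] -6->20, delta=26, new_sum=68+(26)=94
Option C: A[1] -8->41, delta=49, new_sum=68+(49)=117
Option D: A[7] 12->-1, delta=-13, new_sum=68+(-13)=55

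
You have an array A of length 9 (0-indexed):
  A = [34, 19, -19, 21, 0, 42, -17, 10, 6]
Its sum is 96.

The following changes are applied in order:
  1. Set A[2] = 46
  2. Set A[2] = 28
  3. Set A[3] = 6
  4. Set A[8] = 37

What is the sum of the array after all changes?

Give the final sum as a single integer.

Answer: 159

Derivation:
Initial sum: 96
Change 1: A[2] -19 -> 46, delta = 65, sum = 161
Change 2: A[2] 46 -> 28, delta = -18, sum = 143
Change 3: A[3] 21 -> 6, delta = -15, sum = 128
Change 4: A[8] 6 -> 37, delta = 31, sum = 159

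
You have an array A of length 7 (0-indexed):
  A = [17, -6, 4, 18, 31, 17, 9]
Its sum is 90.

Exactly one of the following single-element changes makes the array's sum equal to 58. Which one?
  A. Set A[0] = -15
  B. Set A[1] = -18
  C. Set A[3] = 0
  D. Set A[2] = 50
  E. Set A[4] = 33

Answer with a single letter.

Option A: A[0] 17->-15, delta=-32, new_sum=90+(-32)=58 <-- matches target
Option B: A[1] -6->-18, delta=-12, new_sum=90+(-12)=78
Option C: A[3] 18->0, delta=-18, new_sum=90+(-18)=72
Option D: A[2] 4->50, delta=46, new_sum=90+(46)=136
Option E: A[4] 31->33, delta=2, new_sum=90+(2)=92

Answer: A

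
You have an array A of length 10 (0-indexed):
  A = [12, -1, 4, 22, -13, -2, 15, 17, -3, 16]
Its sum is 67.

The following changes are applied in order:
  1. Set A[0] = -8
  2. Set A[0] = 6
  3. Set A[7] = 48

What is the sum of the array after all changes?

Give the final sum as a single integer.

Answer: 92

Derivation:
Initial sum: 67
Change 1: A[0] 12 -> -8, delta = -20, sum = 47
Change 2: A[0] -8 -> 6, delta = 14, sum = 61
Change 3: A[7] 17 -> 48, delta = 31, sum = 92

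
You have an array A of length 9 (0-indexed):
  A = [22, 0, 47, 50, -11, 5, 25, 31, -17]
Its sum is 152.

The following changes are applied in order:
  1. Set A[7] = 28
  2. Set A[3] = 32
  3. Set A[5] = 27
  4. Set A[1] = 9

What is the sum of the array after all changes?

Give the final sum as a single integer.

Answer: 162

Derivation:
Initial sum: 152
Change 1: A[7] 31 -> 28, delta = -3, sum = 149
Change 2: A[3] 50 -> 32, delta = -18, sum = 131
Change 3: A[5] 5 -> 27, delta = 22, sum = 153
Change 4: A[1] 0 -> 9, delta = 9, sum = 162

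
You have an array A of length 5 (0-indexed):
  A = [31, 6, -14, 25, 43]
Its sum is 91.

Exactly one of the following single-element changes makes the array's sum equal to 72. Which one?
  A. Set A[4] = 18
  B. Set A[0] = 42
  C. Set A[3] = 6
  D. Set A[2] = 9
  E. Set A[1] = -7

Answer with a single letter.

Option A: A[4] 43->18, delta=-25, new_sum=91+(-25)=66
Option B: A[0] 31->42, delta=11, new_sum=91+(11)=102
Option C: A[3] 25->6, delta=-19, new_sum=91+(-19)=72 <-- matches target
Option D: A[2] -14->9, delta=23, new_sum=91+(23)=114
Option E: A[1] 6->-7, delta=-13, new_sum=91+(-13)=78

Answer: C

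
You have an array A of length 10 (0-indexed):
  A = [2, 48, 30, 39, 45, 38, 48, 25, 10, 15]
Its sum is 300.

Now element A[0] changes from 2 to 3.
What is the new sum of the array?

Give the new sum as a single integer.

Answer: 301

Derivation:
Old value at index 0: 2
New value at index 0: 3
Delta = 3 - 2 = 1
New sum = old_sum + delta = 300 + (1) = 301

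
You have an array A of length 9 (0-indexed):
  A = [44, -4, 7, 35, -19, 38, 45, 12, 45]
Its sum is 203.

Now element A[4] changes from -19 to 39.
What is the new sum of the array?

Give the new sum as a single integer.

Answer: 261

Derivation:
Old value at index 4: -19
New value at index 4: 39
Delta = 39 - -19 = 58
New sum = old_sum + delta = 203 + (58) = 261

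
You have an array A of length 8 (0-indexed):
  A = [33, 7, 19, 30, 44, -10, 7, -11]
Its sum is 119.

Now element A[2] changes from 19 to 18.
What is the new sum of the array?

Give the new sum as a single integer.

Answer: 118

Derivation:
Old value at index 2: 19
New value at index 2: 18
Delta = 18 - 19 = -1
New sum = old_sum + delta = 119 + (-1) = 118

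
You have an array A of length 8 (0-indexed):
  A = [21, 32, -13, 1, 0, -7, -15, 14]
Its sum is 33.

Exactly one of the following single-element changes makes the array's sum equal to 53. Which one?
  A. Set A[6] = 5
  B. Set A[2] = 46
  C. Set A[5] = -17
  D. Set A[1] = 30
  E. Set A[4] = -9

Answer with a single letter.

Option A: A[6] -15->5, delta=20, new_sum=33+(20)=53 <-- matches target
Option B: A[2] -13->46, delta=59, new_sum=33+(59)=92
Option C: A[5] -7->-17, delta=-10, new_sum=33+(-10)=23
Option D: A[1] 32->30, delta=-2, new_sum=33+(-2)=31
Option E: A[4] 0->-9, delta=-9, new_sum=33+(-9)=24

Answer: A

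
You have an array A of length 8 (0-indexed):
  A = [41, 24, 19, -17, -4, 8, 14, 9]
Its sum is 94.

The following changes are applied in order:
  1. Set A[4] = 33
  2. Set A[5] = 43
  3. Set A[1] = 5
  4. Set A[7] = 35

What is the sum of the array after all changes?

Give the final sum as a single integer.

Answer: 173

Derivation:
Initial sum: 94
Change 1: A[4] -4 -> 33, delta = 37, sum = 131
Change 2: A[5] 8 -> 43, delta = 35, sum = 166
Change 3: A[1] 24 -> 5, delta = -19, sum = 147
Change 4: A[7] 9 -> 35, delta = 26, sum = 173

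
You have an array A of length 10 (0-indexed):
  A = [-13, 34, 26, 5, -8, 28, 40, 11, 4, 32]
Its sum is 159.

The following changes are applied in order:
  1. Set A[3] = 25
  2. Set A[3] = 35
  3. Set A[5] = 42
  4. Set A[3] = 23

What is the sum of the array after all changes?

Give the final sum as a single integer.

Initial sum: 159
Change 1: A[3] 5 -> 25, delta = 20, sum = 179
Change 2: A[3] 25 -> 35, delta = 10, sum = 189
Change 3: A[5] 28 -> 42, delta = 14, sum = 203
Change 4: A[3] 35 -> 23, delta = -12, sum = 191

Answer: 191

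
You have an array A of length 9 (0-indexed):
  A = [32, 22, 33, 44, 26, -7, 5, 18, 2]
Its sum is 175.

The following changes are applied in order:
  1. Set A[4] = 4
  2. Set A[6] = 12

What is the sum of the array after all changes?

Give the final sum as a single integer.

Initial sum: 175
Change 1: A[4] 26 -> 4, delta = -22, sum = 153
Change 2: A[6] 5 -> 12, delta = 7, sum = 160

Answer: 160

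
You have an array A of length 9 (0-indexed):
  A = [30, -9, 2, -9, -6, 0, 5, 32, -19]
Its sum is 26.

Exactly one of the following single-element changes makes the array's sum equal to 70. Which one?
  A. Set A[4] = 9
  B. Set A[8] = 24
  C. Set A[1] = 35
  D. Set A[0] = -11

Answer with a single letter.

Option A: A[4] -6->9, delta=15, new_sum=26+(15)=41
Option B: A[8] -19->24, delta=43, new_sum=26+(43)=69
Option C: A[1] -9->35, delta=44, new_sum=26+(44)=70 <-- matches target
Option D: A[0] 30->-11, delta=-41, new_sum=26+(-41)=-15

Answer: C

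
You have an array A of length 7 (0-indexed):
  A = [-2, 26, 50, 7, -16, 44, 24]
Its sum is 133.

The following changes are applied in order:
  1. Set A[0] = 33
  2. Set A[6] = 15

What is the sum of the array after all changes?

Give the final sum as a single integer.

Initial sum: 133
Change 1: A[0] -2 -> 33, delta = 35, sum = 168
Change 2: A[6] 24 -> 15, delta = -9, sum = 159

Answer: 159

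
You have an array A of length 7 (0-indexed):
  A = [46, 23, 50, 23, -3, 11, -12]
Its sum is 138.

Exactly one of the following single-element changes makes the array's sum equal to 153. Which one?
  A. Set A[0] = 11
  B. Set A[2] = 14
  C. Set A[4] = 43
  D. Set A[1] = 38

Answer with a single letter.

Answer: D

Derivation:
Option A: A[0] 46->11, delta=-35, new_sum=138+(-35)=103
Option B: A[2] 50->14, delta=-36, new_sum=138+(-36)=102
Option C: A[4] -3->43, delta=46, new_sum=138+(46)=184
Option D: A[1] 23->38, delta=15, new_sum=138+(15)=153 <-- matches target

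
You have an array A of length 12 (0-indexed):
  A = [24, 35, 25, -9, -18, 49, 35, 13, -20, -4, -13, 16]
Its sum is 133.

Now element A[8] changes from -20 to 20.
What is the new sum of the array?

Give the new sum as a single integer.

Answer: 173

Derivation:
Old value at index 8: -20
New value at index 8: 20
Delta = 20 - -20 = 40
New sum = old_sum + delta = 133 + (40) = 173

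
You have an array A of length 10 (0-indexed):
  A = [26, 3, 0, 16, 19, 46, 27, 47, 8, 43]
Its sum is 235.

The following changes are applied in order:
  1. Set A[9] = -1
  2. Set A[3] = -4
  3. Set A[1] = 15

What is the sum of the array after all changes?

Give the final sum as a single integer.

Answer: 183

Derivation:
Initial sum: 235
Change 1: A[9] 43 -> -1, delta = -44, sum = 191
Change 2: A[3] 16 -> -4, delta = -20, sum = 171
Change 3: A[1] 3 -> 15, delta = 12, sum = 183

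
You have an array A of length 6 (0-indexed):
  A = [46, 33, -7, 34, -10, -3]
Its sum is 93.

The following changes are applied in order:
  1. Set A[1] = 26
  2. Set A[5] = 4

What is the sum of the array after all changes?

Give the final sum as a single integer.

Initial sum: 93
Change 1: A[1] 33 -> 26, delta = -7, sum = 86
Change 2: A[5] -3 -> 4, delta = 7, sum = 93

Answer: 93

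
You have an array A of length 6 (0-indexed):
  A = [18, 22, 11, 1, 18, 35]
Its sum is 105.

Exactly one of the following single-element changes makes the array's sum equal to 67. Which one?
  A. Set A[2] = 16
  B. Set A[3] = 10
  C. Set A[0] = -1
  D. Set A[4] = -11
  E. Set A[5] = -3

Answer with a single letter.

Answer: E

Derivation:
Option A: A[2] 11->16, delta=5, new_sum=105+(5)=110
Option B: A[3] 1->10, delta=9, new_sum=105+(9)=114
Option C: A[0] 18->-1, delta=-19, new_sum=105+(-19)=86
Option D: A[4] 18->-11, delta=-29, new_sum=105+(-29)=76
Option E: A[5] 35->-3, delta=-38, new_sum=105+(-38)=67 <-- matches target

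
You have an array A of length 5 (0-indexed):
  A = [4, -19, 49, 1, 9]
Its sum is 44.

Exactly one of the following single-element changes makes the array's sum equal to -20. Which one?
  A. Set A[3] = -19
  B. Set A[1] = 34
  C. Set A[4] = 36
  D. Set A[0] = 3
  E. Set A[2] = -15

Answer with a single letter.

Answer: E

Derivation:
Option A: A[3] 1->-19, delta=-20, new_sum=44+(-20)=24
Option B: A[1] -19->34, delta=53, new_sum=44+(53)=97
Option C: A[4] 9->36, delta=27, new_sum=44+(27)=71
Option D: A[0] 4->3, delta=-1, new_sum=44+(-1)=43
Option E: A[2] 49->-15, delta=-64, new_sum=44+(-64)=-20 <-- matches target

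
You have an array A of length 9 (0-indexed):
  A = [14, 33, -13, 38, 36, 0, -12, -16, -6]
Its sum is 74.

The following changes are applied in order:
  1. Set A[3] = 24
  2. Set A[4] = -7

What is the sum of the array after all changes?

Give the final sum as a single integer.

Initial sum: 74
Change 1: A[3] 38 -> 24, delta = -14, sum = 60
Change 2: A[4] 36 -> -7, delta = -43, sum = 17

Answer: 17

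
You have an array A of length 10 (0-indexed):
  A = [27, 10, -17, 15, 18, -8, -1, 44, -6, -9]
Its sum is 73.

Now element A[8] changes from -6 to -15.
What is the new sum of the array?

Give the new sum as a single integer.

Old value at index 8: -6
New value at index 8: -15
Delta = -15 - -6 = -9
New sum = old_sum + delta = 73 + (-9) = 64

Answer: 64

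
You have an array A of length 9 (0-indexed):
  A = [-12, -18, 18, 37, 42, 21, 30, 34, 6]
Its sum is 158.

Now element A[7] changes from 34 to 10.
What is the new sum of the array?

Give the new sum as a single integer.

Answer: 134

Derivation:
Old value at index 7: 34
New value at index 7: 10
Delta = 10 - 34 = -24
New sum = old_sum + delta = 158 + (-24) = 134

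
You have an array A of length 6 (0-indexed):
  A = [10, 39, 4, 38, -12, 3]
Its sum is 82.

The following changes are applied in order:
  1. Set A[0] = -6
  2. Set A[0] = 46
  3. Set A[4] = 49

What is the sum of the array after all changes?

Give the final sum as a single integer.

Initial sum: 82
Change 1: A[0] 10 -> -6, delta = -16, sum = 66
Change 2: A[0] -6 -> 46, delta = 52, sum = 118
Change 3: A[4] -12 -> 49, delta = 61, sum = 179

Answer: 179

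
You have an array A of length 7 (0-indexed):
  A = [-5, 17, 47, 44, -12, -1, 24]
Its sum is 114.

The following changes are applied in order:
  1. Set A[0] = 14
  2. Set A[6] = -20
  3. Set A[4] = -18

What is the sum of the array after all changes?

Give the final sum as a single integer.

Answer: 83

Derivation:
Initial sum: 114
Change 1: A[0] -5 -> 14, delta = 19, sum = 133
Change 2: A[6] 24 -> -20, delta = -44, sum = 89
Change 3: A[4] -12 -> -18, delta = -6, sum = 83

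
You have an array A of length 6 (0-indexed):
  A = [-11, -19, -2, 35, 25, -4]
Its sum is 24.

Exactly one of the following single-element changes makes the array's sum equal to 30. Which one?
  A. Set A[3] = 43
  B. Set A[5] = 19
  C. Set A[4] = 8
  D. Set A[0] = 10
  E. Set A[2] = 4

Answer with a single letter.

Answer: E

Derivation:
Option A: A[3] 35->43, delta=8, new_sum=24+(8)=32
Option B: A[5] -4->19, delta=23, new_sum=24+(23)=47
Option C: A[4] 25->8, delta=-17, new_sum=24+(-17)=7
Option D: A[0] -11->10, delta=21, new_sum=24+(21)=45
Option E: A[2] -2->4, delta=6, new_sum=24+(6)=30 <-- matches target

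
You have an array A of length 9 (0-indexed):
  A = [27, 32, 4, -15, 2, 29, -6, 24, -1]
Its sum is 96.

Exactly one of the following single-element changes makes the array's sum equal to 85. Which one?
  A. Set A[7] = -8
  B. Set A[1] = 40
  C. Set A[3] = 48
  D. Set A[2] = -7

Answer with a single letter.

Answer: D

Derivation:
Option A: A[7] 24->-8, delta=-32, new_sum=96+(-32)=64
Option B: A[1] 32->40, delta=8, new_sum=96+(8)=104
Option C: A[3] -15->48, delta=63, new_sum=96+(63)=159
Option D: A[2] 4->-7, delta=-11, new_sum=96+(-11)=85 <-- matches target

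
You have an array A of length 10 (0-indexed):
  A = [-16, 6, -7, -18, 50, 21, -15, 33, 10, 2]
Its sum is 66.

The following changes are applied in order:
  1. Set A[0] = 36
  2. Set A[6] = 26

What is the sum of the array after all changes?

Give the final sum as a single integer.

Answer: 159

Derivation:
Initial sum: 66
Change 1: A[0] -16 -> 36, delta = 52, sum = 118
Change 2: A[6] -15 -> 26, delta = 41, sum = 159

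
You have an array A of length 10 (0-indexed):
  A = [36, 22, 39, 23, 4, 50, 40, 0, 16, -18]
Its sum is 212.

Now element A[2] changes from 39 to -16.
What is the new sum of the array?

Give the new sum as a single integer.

Answer: 157

Derivation:
Old value at index 2: 39
New value at index 2: -16
Delta = -16 - 39 = -55
New sum = old_sum + delta = 212 + (-55) = 157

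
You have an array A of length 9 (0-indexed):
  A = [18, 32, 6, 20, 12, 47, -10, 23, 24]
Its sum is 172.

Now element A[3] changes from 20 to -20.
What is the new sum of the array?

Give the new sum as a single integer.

Answer: 132

Derivation:
Old value at index 3: 20
New value at index 3: -20
Delta = -20 - 20 = -40
New sum = old_sum + delta = 172 + (-40) = 132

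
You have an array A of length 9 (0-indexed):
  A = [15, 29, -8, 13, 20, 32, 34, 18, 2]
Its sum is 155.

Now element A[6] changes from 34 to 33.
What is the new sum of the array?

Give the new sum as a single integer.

Old value at index 6: 34
New value at index 6: 33
Delta = 33 - 34 = -1
New sum = old_sum + delta = 155 + (-1) = 154

Answer: 154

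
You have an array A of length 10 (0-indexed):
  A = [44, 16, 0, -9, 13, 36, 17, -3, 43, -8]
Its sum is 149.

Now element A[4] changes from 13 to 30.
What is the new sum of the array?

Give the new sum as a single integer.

Old value at index 4: 13
New value at index 4: 30
Delta = 30 - 13 = 17
New sum = old_sum + delta = 149 + (17) = 166

Answer: 166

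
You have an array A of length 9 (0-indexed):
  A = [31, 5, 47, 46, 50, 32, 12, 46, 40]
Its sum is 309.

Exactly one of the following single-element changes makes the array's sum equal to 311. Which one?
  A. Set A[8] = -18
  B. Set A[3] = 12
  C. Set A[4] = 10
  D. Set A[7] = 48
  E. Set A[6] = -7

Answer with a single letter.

Option A: A[8] 40->-18, delta=-58, new_sum=309+(-58)=251
Option B: A[3] 46->12, delta=-34, new_sum=309+(-34)=275
Option C: A[4] 50->10, delta=-40, new_sum=309+(-40)=269
Option D: A[7] 46->48, delta=2, new_sum=309+(2)=311 <-- matches target
Option E: A[6] 12->-7, delta=-19, new_sum=309+(-19)=290

Answer: D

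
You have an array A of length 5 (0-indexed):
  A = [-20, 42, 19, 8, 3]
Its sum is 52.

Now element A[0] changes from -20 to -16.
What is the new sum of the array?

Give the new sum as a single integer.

Answer: 56

Derivation:
Old value at index 0: -20
New value at index 0: -16
Delta = -16 - -20 = 4
New sum = old_sum + delta = 52 + (4) = 56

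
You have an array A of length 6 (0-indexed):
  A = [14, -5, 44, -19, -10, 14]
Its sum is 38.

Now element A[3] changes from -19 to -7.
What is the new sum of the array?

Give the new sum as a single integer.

Old value at index 3: -19
New value at index 3: -7
Delta = -7 - -19 = 12
New sum = old_sum + delta = 38 + (12) = 50

Answer: 50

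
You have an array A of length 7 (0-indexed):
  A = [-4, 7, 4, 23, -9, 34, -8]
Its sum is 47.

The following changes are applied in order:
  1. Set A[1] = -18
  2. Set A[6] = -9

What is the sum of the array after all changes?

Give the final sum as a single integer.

Initial sum: 47
Change 1: A[1] 7 -> -18, delta = -25, sum = 22
Change 2: A[6] -8 -> -9, delta = -1, sum = 21

Answer: 21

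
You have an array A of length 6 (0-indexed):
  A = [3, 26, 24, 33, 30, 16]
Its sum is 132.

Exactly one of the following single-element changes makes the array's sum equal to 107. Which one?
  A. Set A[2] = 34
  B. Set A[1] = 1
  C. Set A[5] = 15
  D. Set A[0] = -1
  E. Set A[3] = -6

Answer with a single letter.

Option A: A[2] 24->34, delta=10, new_sum=132+(10)=142
Option B: A[1] 26->1, delta=-25, new_sum=132+(-25)=107 <-- matches target
Option C: A[5] 16->15, delta=-1, new_sum=132+(-1)=131
Option D: A[0] 3->-1, delta=-4, new_sum=132+(-4)=128
Option E: A[3] 33->-6, delta=-39, new_sum=132+(-39)=93

Answer: B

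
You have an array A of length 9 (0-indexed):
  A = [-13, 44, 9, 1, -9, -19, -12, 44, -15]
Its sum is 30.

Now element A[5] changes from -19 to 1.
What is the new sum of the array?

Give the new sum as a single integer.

Answer: 50

Derivation:
Old value at index 5: -19
New value at index 5: 1
Delta = 1 - -19 = 20
New sum = old_sum + delta = 30 + (20) = 50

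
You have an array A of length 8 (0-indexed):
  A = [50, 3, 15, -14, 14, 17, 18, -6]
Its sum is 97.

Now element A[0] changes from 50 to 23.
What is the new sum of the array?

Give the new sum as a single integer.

Old value at index 0: 50
New value at index 0: 23
Delta = 23 - 50 = -27
New sum = old_sum + delta = 97 + (-27) = 70

Answer: 70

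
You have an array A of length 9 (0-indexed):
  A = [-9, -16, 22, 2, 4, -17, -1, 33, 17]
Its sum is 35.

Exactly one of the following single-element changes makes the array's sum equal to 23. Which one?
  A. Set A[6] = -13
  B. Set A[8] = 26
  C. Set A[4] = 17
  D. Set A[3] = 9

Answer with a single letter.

Answer: A

Derivation:
Option A: A[6] -1->-13, delta=-12, new_sum=35+(-12)=23 <-- matches target
Option B: A[8] 17->26, delta=9, new_sum=35+(9)=44
Option C: A[4] 4->17, delta=13, new_sum=35+(13)=48
Option D: A[3] 2->9, delta=7, new_sum=35+(7)=42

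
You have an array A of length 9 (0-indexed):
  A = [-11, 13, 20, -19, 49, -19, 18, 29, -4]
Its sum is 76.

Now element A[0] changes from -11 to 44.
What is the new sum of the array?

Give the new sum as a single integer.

Old value at index 0: -11
New value at index 0: 44
Delta = 44 - -11 = 55
New sum = old_sum + delta = 76 + (55) = 131

Answer: 131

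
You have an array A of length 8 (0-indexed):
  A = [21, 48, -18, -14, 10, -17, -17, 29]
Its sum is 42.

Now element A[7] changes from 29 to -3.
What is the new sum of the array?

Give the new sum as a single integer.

Old value at index 7: 29
New value at index 7: -3
Delta = -3 - 29 = -32
New sum = old_sum + delta = 42 + (-32) = 10

Answer: 10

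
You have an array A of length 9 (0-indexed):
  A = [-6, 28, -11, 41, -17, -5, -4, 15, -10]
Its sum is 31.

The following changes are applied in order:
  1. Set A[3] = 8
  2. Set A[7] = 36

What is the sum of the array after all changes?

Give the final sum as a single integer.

Answer: 19

Derivation:
Initial sum: 31
Change 1: A[3] 41 -> 8, delta = -33, sum = -2
Change 2: A[7] 15 -> 36, delta = 21, sum = 19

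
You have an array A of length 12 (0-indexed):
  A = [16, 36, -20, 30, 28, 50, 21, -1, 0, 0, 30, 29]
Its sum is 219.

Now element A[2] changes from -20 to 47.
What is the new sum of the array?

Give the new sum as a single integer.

Old value at index 2: -20
New value at index 2: 47
Delta = 47 - -20 = 67
New sum = old_sum + delta = 219 + (67) = 286

Answer: 286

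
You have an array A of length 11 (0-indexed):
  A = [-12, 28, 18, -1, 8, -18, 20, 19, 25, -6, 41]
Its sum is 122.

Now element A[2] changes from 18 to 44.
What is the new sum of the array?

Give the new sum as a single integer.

Old value at index 2: 18
New value at index 2: 44
Delta = 44 - 18 = 26
New sum = old_sum + delta = 122 + (26) = 148

Answer: 148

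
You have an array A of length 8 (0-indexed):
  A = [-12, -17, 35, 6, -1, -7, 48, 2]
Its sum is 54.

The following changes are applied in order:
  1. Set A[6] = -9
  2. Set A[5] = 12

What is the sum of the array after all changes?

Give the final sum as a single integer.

Initial sum: 54
Change 1: A[6] 48 -> -9, delta = -57, sum = -3
Change 2: A[5] -7 -> 12, delta = 19, sum = 16

Answer: 16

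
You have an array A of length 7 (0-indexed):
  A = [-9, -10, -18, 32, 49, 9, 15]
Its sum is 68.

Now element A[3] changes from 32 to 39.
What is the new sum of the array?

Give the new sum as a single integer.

Answer: 75

Derivation:
Old value at index 3: 32
New value at index 3: 39
Delta = 39 - 32 = 7
New sum = old_sum + delta = 68 + (7) = 75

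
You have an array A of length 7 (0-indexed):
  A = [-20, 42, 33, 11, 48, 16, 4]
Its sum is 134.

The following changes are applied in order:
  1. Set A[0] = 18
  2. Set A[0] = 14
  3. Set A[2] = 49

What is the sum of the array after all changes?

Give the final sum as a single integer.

Answer: 184

Derivation:
Initial sum: 134
Change 1: A[0] -20 -> 18, delta = 38, sum = 172
Change 2: A[0] 18 -> 14, delta = -4, sum = 168
Change 3: A[2] 33 -> 49, delta = 16, sum = 184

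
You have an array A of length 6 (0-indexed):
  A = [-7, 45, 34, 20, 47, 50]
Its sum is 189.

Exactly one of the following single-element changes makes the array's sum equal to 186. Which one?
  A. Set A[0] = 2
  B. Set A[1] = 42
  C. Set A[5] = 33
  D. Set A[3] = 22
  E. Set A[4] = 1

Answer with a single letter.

Answer: B

Derivation:
Option A: A[0] -7->2, delta=9, new_sum=189+(9)=198
Option B: A[1] 45->42, delta=-3, new_sum=189+(-3)=186 <-- matches target
Option C: A[5] 50->33, delta=-17, new_sum=189+(-17)=172
Option D: A[3] 20->22, delta=2, new_sum=189+(2)=191
Option E: A[4] 47->1, delta=-46, new_sum=189+(-46)=143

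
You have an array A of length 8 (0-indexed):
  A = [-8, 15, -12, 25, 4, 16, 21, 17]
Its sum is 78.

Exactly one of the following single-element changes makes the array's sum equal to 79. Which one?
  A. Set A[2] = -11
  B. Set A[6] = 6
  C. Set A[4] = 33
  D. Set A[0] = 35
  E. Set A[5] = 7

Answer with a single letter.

Option A: A[2] -12->-11, delta=1, new_sum=78+(1)=79 <-- matches target
Option B: A[6] 21->6, delta=-15, new_sum=78+(-15)=63
Option C: A[4] 4->33, delta=29, new_sum=78+(29)=107
Option D: A[0] -8->35, delta=43, new_sum=78+(43)=121
Option E: A[5] 16->7, delta=-9, new_sum=78+(-9)=69

Answer: A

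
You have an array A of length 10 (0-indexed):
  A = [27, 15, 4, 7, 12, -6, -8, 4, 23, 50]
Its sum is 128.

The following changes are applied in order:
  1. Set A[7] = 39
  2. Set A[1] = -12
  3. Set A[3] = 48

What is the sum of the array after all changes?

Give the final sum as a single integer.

Answer: 177

Derivation:
Initial sum: 128
Change 1: A[7] 4 -> 39, delta = 35, sum = 163
Change 2: A[1] 15 -> -12, delta = -27, sum = 136
Change 3: A[3] 7 -> 48, delta = 41, sum = 177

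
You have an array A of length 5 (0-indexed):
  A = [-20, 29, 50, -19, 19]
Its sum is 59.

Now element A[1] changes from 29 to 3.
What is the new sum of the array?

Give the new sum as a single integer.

Answer: 33

Derivation:
Old value at index 1: 29
New value at index 1: 3
Delta = 3 - 29 = -26
New sum = old_sum + delta = 59 + (-26) = 33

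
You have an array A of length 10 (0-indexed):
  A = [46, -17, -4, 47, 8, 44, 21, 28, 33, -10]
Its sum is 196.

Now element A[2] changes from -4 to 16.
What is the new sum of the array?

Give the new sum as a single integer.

Old value at index 2: -4
New value at index 2: 16
Delta = 16 - -4 = 20
New sum = old_sum + delta = 196 + (20) = 216

Answer: 216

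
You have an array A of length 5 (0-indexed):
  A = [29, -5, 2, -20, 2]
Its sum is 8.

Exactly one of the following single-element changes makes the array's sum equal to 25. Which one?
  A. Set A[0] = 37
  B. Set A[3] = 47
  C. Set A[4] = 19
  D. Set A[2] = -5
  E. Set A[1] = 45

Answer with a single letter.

Answer: C

Derivation:
Option A: A[0] 29->37, delta=8, new_sum=8+(8)=16
Option B: A[3] -20->47, delta=67, new_sum=8+(67)=75
Option C: A[4] 2->19, delta=17, new_sum=8+(17)=25 <-- matches target
Option D: A[2] 2->-5, delta=-7, new_sum=8+(-7)=1
Option E: A[1] -5->45, delta=50, new_sum=8+(50)=58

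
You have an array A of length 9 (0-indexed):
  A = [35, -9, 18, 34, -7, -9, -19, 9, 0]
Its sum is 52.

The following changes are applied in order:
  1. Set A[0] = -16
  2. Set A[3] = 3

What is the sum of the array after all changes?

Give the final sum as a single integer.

Initial sum: 52
Change 1: A[0] 35 -> -16, delta = -51, sum = 1
Change 2: A[3] 34 -> 3, delta = -31, sum = -30

Answer: -30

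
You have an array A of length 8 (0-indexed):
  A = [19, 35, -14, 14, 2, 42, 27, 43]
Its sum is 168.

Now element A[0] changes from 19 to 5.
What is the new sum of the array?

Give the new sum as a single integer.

Answer: 154

Derivation:
Old value at index 0: 19
New value at index 0: 5
Delta = 5 - 19 = -14
New sum = old_sum + delta = 168 + (-14) = 154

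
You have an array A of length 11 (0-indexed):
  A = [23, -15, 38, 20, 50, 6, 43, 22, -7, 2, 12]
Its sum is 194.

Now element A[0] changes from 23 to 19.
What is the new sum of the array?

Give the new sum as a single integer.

Answer: 190

Derivation:
Old value at index 0: 23
New value at index 0: 19
Delta = 19 - 23 = -4
New sum = old_sum + delta = 194 + (-4) = 190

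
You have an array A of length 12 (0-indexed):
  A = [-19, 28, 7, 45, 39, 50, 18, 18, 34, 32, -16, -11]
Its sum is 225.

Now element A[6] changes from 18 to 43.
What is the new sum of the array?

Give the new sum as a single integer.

Answer: 250

Derivation:
Old value at index 6: 18
New value at index 6: 43
Delta = 43 - 18 = 25
New sum = old_sum + delta = 225 + (25) = 250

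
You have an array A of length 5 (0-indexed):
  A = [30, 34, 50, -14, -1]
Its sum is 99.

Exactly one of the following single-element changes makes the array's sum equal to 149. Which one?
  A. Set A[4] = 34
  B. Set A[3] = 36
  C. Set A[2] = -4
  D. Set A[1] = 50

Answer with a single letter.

Answer: B

Derivation:
Option A: A[4] -1->34, delta=35, new_sum=99+(35)=134
Option B: A[3] -14->36, delta=50, new_sum=99+(50)=149 <-- matches target
Option C: A[2] 50->-4, delta=-54, new_sum=99+(-54)=45
Option D: A[1] 34->50, delta=16, new_sum=99+(16)=115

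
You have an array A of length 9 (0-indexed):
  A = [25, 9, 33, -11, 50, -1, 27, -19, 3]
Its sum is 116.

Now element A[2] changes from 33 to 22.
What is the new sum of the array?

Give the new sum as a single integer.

Answer: 105

Derivation:
Old value at index 2: 33
New value at index 2: 22
Delta = 22 - 33 = -11
New sum = old_sum + delta = 116 + (-11) = 105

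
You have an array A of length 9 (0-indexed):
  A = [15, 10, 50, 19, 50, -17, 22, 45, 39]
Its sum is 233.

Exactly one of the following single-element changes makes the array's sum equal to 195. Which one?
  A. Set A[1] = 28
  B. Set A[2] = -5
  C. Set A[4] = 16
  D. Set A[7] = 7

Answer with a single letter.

Answer: D

Derivation:
Option A: A[1] 10->28, delta=18, new_sum=233+(18)=251
Option B: A[2] 50->-5, delta=-55, new_sum=233+(-55)=178
Option C: A[4] 50->16, delta=-34, new_sum=233+(-34)=199
Option D: A[7] 45->7, delta=-38, new_sum=233+(-38)=195 <-- matches target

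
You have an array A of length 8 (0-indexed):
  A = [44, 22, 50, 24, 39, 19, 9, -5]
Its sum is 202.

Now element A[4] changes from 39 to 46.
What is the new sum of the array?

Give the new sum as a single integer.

Answer: 209

Derivation:
Old value at index 4: 39
New value at index 4: 46
Delta = 46 - 39 = 7
New sum = old_sum + delta = 202 + (7) = 209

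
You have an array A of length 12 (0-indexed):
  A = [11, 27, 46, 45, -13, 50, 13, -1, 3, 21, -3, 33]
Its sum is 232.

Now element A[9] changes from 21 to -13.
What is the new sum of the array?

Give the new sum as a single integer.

Answer: 198

Derivation:
Old value at index 9: 21
New value at index 9: -13
Delta = -13 - 21 = -34
New sum = old_sum + delta = 232 + (-34) = 198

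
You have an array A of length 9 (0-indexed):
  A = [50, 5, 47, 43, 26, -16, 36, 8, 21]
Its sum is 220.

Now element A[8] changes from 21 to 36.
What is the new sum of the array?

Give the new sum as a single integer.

Old value at index 8: 21
New value at index 8: 36
Delta = 36 - 21 = 15
New sum = old_sum + delta = 220 + (15) = 235

Answer: 235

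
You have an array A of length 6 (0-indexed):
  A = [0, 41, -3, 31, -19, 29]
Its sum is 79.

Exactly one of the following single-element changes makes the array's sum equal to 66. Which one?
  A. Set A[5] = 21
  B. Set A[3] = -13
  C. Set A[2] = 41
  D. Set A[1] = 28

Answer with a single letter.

Answer: D

Derivation:
Option A: A[5] 29->21, delta=-8, new_sum=79+(-8)=71
Option B: A[3] 31->-13, delta=-44, new_sum=79+(-44)=35
Option C: A[2] -3->41, delta=44, new_sum=79+(44)=123
Option D: A[1] 41->28, delta=-13, new_sum=79+(-13)=66 <-- matches target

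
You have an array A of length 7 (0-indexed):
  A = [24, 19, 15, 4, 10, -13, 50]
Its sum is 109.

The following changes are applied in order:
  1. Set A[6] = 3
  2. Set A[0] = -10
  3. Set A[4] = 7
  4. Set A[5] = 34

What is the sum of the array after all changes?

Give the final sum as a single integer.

Answer: 72

Derivation:
Initial sum: 109
Change 1: A[6] 50 -> 3, delta = -47, sum = 62
Change 2: A[0] 24 -> -10, delta = -34, sum = 28
Change 3: A[4] 10 -> 7, delta = -3, sum = 25
Change 4: A[5] -13 -> 34, delta = 47, sum = 72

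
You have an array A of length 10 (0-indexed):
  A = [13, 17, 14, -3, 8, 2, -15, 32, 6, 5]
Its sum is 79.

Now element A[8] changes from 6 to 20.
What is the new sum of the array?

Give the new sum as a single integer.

Old value at index 8: 6
New value at index 8: 20
Delta = 20 - 6 = 14
New sum = old_sum + delta = 79 + (14) = 93

Answer: 93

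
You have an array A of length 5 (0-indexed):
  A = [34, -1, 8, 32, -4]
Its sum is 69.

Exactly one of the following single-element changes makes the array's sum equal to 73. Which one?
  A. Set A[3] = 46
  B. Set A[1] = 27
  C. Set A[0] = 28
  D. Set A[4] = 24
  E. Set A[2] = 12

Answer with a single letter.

Option A: A[3] 32->46, delta=14, new_sum=69+(14)=83
Option B: A[1] -1->27, delta=28, new_sum=69+(28)=97
Option C: A[0] 34->28, delta=-6, new_sum=69+(-6)=63
Option D: A[4] -4->24, delta=28, new_sum=69+(28)=97
Option E: A[2] 8->12, delta=4, new_sum=69+(4)=73 <-- matches target

Answer: E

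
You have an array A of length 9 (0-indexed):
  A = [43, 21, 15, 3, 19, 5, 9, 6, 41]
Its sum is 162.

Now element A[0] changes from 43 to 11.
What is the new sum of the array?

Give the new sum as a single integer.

Answer: 130

Derivation:
Old value at index 0: 43
New value at index 0: 11
Delta = 11 - 43 = -32
New sum = old_sum + delta = 162 + (-32) = 130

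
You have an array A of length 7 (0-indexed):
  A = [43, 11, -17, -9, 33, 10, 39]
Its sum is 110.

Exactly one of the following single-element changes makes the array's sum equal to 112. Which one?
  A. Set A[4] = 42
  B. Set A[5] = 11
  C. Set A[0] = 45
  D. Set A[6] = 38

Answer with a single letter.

Option A: A[4] 33->42, delta=9, new_sum=110+(9)=119
Option B: A[5] 10->11, delta=1, new_sum=110+(1)=111
Option C: A[0] 43->45, delta=2, new_sum=110+(2)=112 <-- matches target
Option D: A[6] 39->38, delta=-1, new_sum=110+(-1)=109

Answer: C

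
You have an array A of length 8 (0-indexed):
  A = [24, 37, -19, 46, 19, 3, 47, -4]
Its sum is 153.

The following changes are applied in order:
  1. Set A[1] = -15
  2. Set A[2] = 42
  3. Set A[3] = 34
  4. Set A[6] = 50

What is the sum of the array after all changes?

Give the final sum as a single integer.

Answer: 153

Derivation:
Initial sum: 153
Change 1: A[1] 37 -> -15, delta = -52, sum = 101
Change 2: A[2] -19 -> 42, delta = 61, sum = 162
Change 3: A[3] 46 -> 34, delta = -12, sum = 150
Change 4: A[6] 47 -> 50, delta = 3, sum = 153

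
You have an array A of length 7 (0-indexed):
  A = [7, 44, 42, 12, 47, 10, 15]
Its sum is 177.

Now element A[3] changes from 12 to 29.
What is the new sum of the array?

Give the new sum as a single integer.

Old value at index 3: 12
New value at index 3: 29
Delta = 29 - 12 = 17
New sum = old_sum + delta = 177 + (17) = 194

Answer: 194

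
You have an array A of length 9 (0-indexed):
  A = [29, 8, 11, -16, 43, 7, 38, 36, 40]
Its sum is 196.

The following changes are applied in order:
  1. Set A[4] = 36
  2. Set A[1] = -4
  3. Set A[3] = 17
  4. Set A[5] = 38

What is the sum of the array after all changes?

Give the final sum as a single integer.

Answer: 241

Derivation:
Initial sum: 196
Change 1: A[4] 43 -> 36, delta = -7, sum = 189
Change 2: A[1] 8 -> -4, delta = -12, sum = 177
Change 3: A[3] -16 -> 17, delta = 33, sum = 210
Change 4: A[5] 7 -> 38, delta = 31, sum = 241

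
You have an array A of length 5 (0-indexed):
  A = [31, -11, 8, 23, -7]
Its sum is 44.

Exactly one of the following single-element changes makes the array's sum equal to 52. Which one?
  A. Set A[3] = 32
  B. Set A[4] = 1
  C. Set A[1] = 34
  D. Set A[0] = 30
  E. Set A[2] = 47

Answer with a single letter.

Option A: A[3] 23->32, delta=9, new_sum=44+(9)=53
Option B: A[4] -7->1, delta=8, new_sum=44+(8)=52 <-- matches target
Option C: A[1] -11->34, delta=45, new_sum=44+(45)=89
Option D: A[0] 31->30, delta=-1, new_sum=44+(-1)=43
Option E: A[2] 8->47, delta=39, new_sum=44+(39)=83

Answer: B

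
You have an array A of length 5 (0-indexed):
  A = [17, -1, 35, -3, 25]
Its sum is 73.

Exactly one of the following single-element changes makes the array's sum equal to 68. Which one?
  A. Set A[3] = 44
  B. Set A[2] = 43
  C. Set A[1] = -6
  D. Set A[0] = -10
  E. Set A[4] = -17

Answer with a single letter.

Option A: A[3] -3->44, delta=47, new_sum=73+(47)=120
Option B: A[2] 35->43, delta=8, new_sum=73+(8)=81
Option C: A[1] -1->-6, delta=-5, new_sum=73+(-5)=68 <-- matches target
Option D: A[0] 17->-10, delta=-27, new_sum=73+(-27)=46
Option E: A[4] 25->-17, delta=-42, new_sum=73+(-42)=31

Answer: C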